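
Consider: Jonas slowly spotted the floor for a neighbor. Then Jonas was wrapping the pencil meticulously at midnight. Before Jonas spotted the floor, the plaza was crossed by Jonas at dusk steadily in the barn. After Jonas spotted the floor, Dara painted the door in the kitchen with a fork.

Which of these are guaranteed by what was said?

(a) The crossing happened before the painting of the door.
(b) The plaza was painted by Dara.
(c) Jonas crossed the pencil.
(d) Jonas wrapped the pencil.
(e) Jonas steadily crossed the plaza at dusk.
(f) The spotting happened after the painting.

(a) Entailed — the narrative places the crossing before the painting.
(b) Not entailed — Dara painted the door, not the plaza; the plaza belongs to the crossing event.
(c) Not entailed — Jonas crossed the plaza, not the pencil; the pencil belongs to the wrapping event.
(d) Not entailed — 'was wrapping' is progressive on an accomplishment; it does not entail the completed 'wrapped'.
(e) Entailed — dropping 'in the barn' leaves a sub-description the original still satisfies.
(f) Not entailed — the narrative places the spotting before the painting, not after.

(a), (e)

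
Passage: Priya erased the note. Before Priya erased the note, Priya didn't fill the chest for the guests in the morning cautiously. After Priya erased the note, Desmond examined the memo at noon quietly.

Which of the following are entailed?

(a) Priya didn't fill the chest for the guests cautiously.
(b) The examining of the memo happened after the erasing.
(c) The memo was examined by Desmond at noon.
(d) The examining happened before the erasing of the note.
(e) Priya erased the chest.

(b), (c)

(a) Not entailed — dropping 'in the morning' under negation is not valid — the original leaves open that Priya filled the chest some other way.
(b) Entailed — the narrative places the erasing before the examining.
(c) Entailed — this follows by dropping conjuncts from the examining event's description.
(d) Not entailed — the narrative places the erasing before the examining, not after.
(e) Not entailed — Priya erased the note, not the chest; the chest belongs to the filling event.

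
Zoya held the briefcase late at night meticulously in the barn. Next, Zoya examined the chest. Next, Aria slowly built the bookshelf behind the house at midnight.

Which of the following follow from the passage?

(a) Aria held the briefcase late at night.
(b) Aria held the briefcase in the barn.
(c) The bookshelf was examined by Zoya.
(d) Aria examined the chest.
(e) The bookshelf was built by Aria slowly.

(a) Not entailed — the passage has Zoya holding the briefcase, not Aria.
(b) Not entailed — the passage has Zoya holding the briefcase, not Aria.
(c) Not entailed — Zoya examined the chest, not the bookshelf; the bookshelf belongs to the building event.
(d) Not entailed — the passage has Zoya examining the chest, not Aria.
(e) Entailed — dropping 'at midnight', 'behind the house' leaves a sub-description the original still satisfies.

(e)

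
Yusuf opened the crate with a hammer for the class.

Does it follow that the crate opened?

yes

'Yusuf opened the crate' is the causative; it entails the inchoative 'the crate opened'.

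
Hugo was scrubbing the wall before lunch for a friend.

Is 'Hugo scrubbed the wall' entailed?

'scrub' is atelic; if Hugo was scrubbing the wall, then Hugo scrubbed the wall (for some time).

yes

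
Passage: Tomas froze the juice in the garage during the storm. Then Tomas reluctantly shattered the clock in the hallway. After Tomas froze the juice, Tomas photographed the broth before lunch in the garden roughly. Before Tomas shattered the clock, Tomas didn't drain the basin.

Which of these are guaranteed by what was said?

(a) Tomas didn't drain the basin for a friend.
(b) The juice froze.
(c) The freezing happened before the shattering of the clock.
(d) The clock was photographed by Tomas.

(a), (b), (c)

(a) Entailed — under negation, adding a further restriction is entailed: if no such draining event occurred, none occurred for a friend either.
(b) Entailed — 'Tomas froze the juice' is causative; it entails the inchoative 'the juice froze'.
(c) Entailed — the narrative places the freezing before the shattering.
(d) Not entailed — Tomas photographed the broth, not the clock; the clock belongs to the shattering event.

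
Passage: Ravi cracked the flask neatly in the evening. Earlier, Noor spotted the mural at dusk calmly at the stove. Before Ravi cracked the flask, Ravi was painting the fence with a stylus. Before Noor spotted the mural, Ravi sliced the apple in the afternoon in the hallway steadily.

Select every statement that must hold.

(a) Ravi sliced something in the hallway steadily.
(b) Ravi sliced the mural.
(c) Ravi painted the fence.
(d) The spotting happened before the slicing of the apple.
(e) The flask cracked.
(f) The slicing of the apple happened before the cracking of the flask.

(a) Entailed — every conjunct here is already in the original slicing event.
(b) Not entailed — Ravi sliced the apple, not the mural; the mural belongs to the spotting event.
(c) Not entailed — 'was painting' is progressive on an accomplishment; it does not entail the completed 'painted'.
(d) Not entailed — the narrative places the slicing before the spotting, not after.
(e) Entailed — 'Ravi cracked the flask' is causative; it entails the inchoative 'the flask cracked'.
(f) Entailed — the narrative places the slicing before the cracking.

(a), (e), (f)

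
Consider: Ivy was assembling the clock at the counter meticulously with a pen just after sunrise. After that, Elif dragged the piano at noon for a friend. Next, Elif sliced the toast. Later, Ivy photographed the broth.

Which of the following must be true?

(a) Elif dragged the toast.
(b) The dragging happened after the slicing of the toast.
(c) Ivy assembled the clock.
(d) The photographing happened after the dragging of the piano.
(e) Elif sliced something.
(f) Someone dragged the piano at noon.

(a) Not entailed — Elif dragged the piano, not the toast; the toast belongs to the slicing event.
(b) Not entailed — the narrative places the dragging before the slicing, not after.
(c) Not entailed — 'was assembling' is progressive on an accomplishment; it does not entail the completed 'assembled'.
(d) Entailed — the narrative places the dragging before the photographing.
(e) Entailed — this follows by dropping conjuncts from the slicing event's description.
(f) Entailed — every conjunct here is already in the original dragging event.

(d), (e), (f)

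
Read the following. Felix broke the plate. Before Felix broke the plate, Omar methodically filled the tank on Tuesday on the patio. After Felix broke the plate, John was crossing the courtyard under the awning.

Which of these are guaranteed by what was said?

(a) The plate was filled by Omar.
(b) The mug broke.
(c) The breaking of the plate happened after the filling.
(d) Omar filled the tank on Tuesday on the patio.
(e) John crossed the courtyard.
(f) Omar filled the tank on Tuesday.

(c), (d), (f)

(a) Not entailed — Omar filled the tank, not the plate; the plate belongs to the breaking event.
(b) Not entailed — the plate is what broke, not the mug.
(c) Entailed — the narrative places the filling before the breaking.
(d) Entailed — every conjunct here is already in the original filling event.
(e) Not entailed — 'was crossing' is progressive on an accomplishment; it does not entail the completed 'crossed'.
(f) Entailed — the original entails any weakening of itself; this just drops 'methodically', 'on the patio'.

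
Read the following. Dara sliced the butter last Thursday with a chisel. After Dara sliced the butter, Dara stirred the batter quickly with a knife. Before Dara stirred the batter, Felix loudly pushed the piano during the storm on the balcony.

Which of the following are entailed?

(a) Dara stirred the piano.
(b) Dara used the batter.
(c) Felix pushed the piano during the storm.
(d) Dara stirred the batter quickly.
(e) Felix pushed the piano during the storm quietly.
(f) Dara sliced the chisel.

(c), (d)

(a) Not entailed — Dara stirred the batter, not the piano; the piano belongs to the pushing event.
(b) Not entailed — the batter is the patient, not an instrument — Dara used a knife.
(c) Entailed — the original entails any weakening of itself; this just drops 'loudly', 'on the balcony'.
(d) Entailed — dropping 'with a knife' leaves a sub-description the original still satisfies.
(e) Not entailed — 'quietly' adds a manner not in (and inconsistent with) the original.
(f) Not entailed — the chisel is the instrument, not what was sliced.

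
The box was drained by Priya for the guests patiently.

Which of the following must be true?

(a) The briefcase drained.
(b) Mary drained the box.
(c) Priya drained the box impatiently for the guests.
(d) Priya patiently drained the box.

(d)

(a) Not entailed — the box is what drained, not the briefcase.
(b) Not entailed — the passage has Priya draining the box, not Mary.
(c) Not entailed — 'impatiently' adds a manner not in (and inconsistent with) the original.
(d) Entailed — the original entails any weakening of itself; this just drops 'for the guests'.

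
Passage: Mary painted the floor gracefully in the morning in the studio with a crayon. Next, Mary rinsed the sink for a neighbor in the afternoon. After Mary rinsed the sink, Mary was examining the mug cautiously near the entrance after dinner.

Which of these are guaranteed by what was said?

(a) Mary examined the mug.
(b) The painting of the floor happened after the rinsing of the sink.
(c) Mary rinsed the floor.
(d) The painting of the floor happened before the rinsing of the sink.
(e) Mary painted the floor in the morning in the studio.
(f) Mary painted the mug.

(a) Entailed — 'examine' is an activity; 'was examining' entails that some examining happened, so 'examined' holds.
(b) Not entailed — the narrative places the painting before the rinsing, not after.
(c) Not entailed — Mary rinsed the sink, not the floor; the floor belongs to the painting event.
(d) Entailed — the narrative places the painting before the rinsing.
(e) Entailed — this follows by dropping conjuncts from the painting event's description.
(f) Not entailed — Mary painted the floor, not the mug; the mug belongs to the examining event.

(a), (d), (e)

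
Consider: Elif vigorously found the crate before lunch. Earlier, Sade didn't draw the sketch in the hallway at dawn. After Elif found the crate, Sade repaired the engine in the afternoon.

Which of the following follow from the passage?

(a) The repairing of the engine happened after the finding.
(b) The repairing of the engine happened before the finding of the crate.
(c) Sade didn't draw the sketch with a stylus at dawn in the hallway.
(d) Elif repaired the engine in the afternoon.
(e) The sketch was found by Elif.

(a), (c)

(a) Entailed — the narrative places the finding before the repairing.
(b) Not entailed — the narrative places the finding before the repairing, not after.
(c) Entailed — under negation, adding a further restriction is entailed: if no such drawing event occurred, none occurred with a stylus either.
(d) Not entailed — the passage has Sade repairing the engine, not Elif.
(e) Not entailed — Elif found the crate, not the sketch; the sketch belongs to the drawing event.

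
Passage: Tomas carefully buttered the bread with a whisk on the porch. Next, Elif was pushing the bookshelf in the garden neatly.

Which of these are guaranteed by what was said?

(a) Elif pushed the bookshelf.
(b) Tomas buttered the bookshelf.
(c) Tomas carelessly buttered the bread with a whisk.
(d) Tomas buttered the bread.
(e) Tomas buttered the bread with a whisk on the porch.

(a), (d), (e)

(a) Entailed — 'push' is an activity; 'was pushing' entails that some pushing happened, so 'pushed' holds.
(b) Not entailed — Tomas buttered the bread, not the bookshelf; the bookshelf belongs to the pushing event.
(c) Not entailed — 'carelessly' adds a manner not in (and inconsistent with) the original.
(d) Entailed — this follows by dropping conjuncts from the buttering event's description.
(e) Entailed — dropping 'carefully' leaves a sub-description the original still satisfies.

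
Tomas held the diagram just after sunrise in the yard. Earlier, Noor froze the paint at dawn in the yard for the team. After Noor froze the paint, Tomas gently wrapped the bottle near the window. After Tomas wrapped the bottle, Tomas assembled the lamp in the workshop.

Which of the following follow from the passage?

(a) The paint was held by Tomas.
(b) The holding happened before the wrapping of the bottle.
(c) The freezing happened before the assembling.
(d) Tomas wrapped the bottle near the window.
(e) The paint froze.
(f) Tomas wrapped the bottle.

(c), (d), (e), (f)

(a) Not entailed — Tomas held the diagram, not the paint; the paint belongs to the freezing event.
(b) Not entailed — the narrative doesn't order the holding relative to the wrapping.
(c) Entailed — the narrative places the freezing before the assembling.
(d) Entailed — every conjunct here is already in the original wrapping event.
(e) Entailed — 'Noor froze the paint' is causative; it entails the inchoative 'the paint froze'.
(f) Entailed — the original entails any weakening of itself; this just drops 'near the window', 'gently'.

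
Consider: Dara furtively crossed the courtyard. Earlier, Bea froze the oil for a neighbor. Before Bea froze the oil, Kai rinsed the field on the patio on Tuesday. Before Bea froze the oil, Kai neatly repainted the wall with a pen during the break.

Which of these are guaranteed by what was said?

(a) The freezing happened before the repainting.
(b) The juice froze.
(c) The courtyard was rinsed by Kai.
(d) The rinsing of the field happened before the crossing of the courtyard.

(a) Not entailed — the narrative places the repainting before the freezing, not after.
(b) Not entailed — the oil is what froze, not the juice.
(c) Not entailed — Kai rinsed the field, not the courtyard; the courtyard belongs to the crossing event.
(d) Entailed — the narrative places the rinsing before the crossing.

(d)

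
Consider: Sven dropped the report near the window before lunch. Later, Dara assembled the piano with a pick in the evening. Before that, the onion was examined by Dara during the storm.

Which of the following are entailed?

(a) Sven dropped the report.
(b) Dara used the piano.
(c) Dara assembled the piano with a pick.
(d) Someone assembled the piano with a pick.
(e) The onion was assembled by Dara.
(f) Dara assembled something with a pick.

(a), (c), (d), (f)

(a) Entailed — the original entails any weakening of itself; this just drops 'near the window', 'before lunch'.
(b) Not entailed — the piano is the patient, not an instrument — Dara used a pick.
(c) Entailed — the original entails any weakening of itself; this just drops 'in the evening'.
(d) Entailed — the original entails any weakening of itself; this just drops 'in the evening' and generalizes the agent.
(e) Not entailed — Dara assembled the piano, not the onion; the onion belongs to the examining event.
(f) Entailed — dropping 'in the evening' and generalizing the patient leaves a sub-description the original still satisfies.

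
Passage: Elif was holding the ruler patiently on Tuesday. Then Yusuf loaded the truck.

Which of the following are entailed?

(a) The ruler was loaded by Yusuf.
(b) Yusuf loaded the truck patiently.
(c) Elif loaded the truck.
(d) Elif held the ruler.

(a) Not entailed — Yusuf loaded the truck, not the ruler; the ruler belongs to the holding event.
(b) Not entailed — 'patiently' adds information not in the original event.
(c) Not entailed — the passage has Yusuf loading the truck, not Elif.
(d) Entailed — 'hold' is an activity; 'was holding' entails that some holding happened, so 'held' holds.

(d)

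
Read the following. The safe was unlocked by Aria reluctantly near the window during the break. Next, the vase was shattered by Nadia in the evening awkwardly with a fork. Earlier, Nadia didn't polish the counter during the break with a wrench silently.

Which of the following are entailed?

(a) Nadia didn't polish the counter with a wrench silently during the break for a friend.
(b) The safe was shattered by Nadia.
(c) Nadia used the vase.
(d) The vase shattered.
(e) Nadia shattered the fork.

(a) Entailed — under negation, adding a further restriction is entailed: if no such polishing event occurred, none occurred for a friend either.
(b) Not entailed — Nadia shattered the vase, not the safe; the safe belongs to the unlocking event.
(c) Not entailed — the vase is the patient, not an instrument — Nadia used a fork.
(d) Entailed — 'Nadia shattered the vase' is causative; it entails the inchoative 'the vase shattered'.
(e) Not entailed — the fork is the instrument, not what was shattered.

(a), (d)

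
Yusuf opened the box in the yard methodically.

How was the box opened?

'methodically' marks the manner of the opening event.

methodically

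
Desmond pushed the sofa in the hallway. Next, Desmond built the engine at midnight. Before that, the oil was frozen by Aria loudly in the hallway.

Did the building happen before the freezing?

The narrative orders the freezing before the building.

no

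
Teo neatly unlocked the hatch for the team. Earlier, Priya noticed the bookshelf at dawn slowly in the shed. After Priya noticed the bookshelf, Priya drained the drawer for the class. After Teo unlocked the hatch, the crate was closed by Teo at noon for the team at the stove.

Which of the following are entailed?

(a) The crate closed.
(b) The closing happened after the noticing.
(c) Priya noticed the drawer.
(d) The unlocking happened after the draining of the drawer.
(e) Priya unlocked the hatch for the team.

(a), (b)

(a) Entailed — 'Teo closed the crate' is causative; it entails the inchoative 'the crate closed'.
(b) Entailed — the narrative places the noticing before the closing.
(c) Not entailed — Priya noticed the bookshelf, not the drawer; the drawer belongs to the draining event.
(d) Not entailed — the narrative doesn't order the draining relative to the unlocking.
(e) Not entailed — the passage has Teo unlocking the hatch, not Priya.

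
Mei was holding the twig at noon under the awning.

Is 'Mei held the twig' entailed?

'hold' is atelic; if Mei was holding the twig, then Mei held the twig (for some time).

yes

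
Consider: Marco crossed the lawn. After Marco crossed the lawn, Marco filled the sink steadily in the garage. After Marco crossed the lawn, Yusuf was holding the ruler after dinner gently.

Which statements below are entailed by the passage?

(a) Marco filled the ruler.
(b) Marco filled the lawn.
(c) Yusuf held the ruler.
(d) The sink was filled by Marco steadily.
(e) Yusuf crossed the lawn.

(c), (d)

(a) Not entailed — Marco filled the sink, not the ruler; the ruler belongs to the holding event.
(b) Not entailed — Marco filled the sink, not the lawn; the lawn belongs to the crossing event.
(c) Entailed — 'hold' is an activity; 'was holding' entails that some holding happened, so 'held' holds.
(d) Entailed — this follows by dropping conjuncts from the filling event's description.
(e) Not entailed — the passage has Marco crossing the lawn, not Yusuf.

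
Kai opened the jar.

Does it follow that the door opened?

Nothing is said about any door; only the jar is affected.

no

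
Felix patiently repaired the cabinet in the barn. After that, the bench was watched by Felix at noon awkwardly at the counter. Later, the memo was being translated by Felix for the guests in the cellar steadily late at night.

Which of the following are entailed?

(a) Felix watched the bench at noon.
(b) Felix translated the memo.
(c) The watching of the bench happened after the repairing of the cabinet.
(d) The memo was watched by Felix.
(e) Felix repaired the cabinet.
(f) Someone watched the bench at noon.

(a), (c), (e), (f)

(a) Entailed — every conjunct here is already in the original watching event.
(b) Not entailed — 'was translating' is progressive on an accomplishment; it does not entail the completed 'translated'.
(c) Entailed — the narrative places the repairing before the watching.
(d) Not entailed — Felix watched the bench, not the memo; the memo belongs to the translating event.
(e) Entailed — dropping 'patiently', 'in the barn' leaves a sub-description the original still satisfies.
(f) Entailed — every conjunct here is already in the original watching event.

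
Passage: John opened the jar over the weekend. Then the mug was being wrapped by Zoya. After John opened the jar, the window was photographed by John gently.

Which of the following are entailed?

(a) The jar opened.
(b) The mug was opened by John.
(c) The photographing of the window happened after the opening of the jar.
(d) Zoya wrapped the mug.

(a), (c)

(a) Entailed — 'John opened the jar' is causative; it entails the inchoative 'the jar opened'.
(b) Not entailed — John opened the jar, not the mug; the mug belongs to the wrapping event.
(c) Entailed — the narrative places the opening before the photographing.
(d) Not entailed — 'was wrapping' is progressive on an accomplishment; it does not entail the completed 'wrapped'.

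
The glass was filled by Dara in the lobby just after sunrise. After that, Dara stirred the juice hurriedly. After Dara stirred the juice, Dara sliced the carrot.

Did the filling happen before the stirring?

The narrative orders the filling before the stirring.

yes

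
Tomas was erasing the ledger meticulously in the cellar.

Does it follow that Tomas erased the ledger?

'was erasing' is progressive; for an accomplishment like 'erase the ledger', it doesn't entail completion.

no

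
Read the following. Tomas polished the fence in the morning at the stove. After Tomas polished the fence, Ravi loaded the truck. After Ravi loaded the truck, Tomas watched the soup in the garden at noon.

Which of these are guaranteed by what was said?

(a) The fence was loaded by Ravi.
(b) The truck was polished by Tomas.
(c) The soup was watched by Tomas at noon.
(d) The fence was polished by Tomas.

(a) Not entailed — Ravi loaded the truck, not the fence; the fence belongs to the polishing event.
(b) Not entailed — Tomas polished the fence, not the truck; the truck belongs to the loading event.
(c) Entailed — every conjunct here is already in the original watching event.
(d) Entailed — dropping 'at the stove', 'in the morning' leaves a sub-description the original still satisfies.

(c), (d)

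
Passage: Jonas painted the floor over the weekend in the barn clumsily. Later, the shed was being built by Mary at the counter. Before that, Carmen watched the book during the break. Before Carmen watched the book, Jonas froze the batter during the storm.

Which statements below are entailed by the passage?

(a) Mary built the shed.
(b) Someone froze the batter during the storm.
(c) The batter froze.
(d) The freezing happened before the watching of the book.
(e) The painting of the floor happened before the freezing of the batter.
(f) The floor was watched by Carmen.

(b), (c), (d)

(a) Not entailed — 'was building' is progressive on an accomplishment; it does not entail the completed 'built'.
(b) Entailed — generalizing the agent leaves a sub-description the original still satisfies.
(c) Entailed — 'Jonas froze the batter' is causative; it entails the inchoative 'the batter froze'.
(d) Entailed — the narrative places the freezing before the watching.
(e) Not entailed — the narrative doesn't order the painting relative to the freezing.
(f) Not entailed — Carmen watched the book, not the floor; the floor belongs to the painting event.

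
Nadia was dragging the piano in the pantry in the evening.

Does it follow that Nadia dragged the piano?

'drag' is atelic; if Nadia was dragging the piano, then Nadia dragged the piano (for some time).

yes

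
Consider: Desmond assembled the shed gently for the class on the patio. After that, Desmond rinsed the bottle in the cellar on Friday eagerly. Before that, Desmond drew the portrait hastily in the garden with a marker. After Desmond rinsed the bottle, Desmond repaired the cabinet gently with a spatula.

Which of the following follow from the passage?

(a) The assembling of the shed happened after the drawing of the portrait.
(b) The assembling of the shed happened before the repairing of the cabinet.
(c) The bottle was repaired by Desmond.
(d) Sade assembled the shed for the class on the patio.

(a) Not entailed — the narrative doesn't order the drawing relative to the assembling.
(b) Entailed — the narrative places the assembling before the repairing.
(c) Not entailed — Desmond repaired the cabinet, not the bottle; the bottle belongs to the rinsing event.
(d) Not entailed — the passage has Desmond assembling the shed, not Sade.

(b)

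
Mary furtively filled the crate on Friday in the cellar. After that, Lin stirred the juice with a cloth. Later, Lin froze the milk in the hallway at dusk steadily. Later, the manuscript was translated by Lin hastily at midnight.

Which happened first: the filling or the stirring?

The connectives place the filling before the stirring.

the filling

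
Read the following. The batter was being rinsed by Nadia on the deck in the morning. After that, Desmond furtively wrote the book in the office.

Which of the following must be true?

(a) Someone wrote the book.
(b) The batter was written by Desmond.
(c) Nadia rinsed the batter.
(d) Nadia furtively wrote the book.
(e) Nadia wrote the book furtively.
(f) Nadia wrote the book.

(a), (c)

(a) Entailed — the original entails any weakening of itself; this just drops 'in the office', 'furtively' and generalizes the agent.
(b) Not entailed — Desmond wrote the book, not the batter; the batter belongs to the rinsing event.
(c) Entailed — 'rinse' is an activity; 'was rinsing' entails that some rinsing happened, so 'rinsed' holds.
(d) Not entailed — the passage has Desmond writing the book, not Nadia.
(e) Not entailed — the passage has Desmond writing the book, not Nadia.
(f) Not entailed — the passage has Desmond writing the book, not Nadia.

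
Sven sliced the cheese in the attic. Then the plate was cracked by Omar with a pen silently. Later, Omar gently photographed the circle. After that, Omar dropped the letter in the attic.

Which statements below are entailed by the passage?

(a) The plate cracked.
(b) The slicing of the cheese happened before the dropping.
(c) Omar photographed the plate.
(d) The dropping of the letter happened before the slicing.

(a) Entailed — 'Omar cracked the plate' is causative; it entails the inchoative 'the plate cracked'.
(b) Entailed — the narrative places the slicing before the dropping.
(c) Not entailed — Omar photographed the circle, not the plate; the plate belongs to the cracking event.
(d) Not entailed — the narrative places the slicing before the dropping, not after.

(a), (b)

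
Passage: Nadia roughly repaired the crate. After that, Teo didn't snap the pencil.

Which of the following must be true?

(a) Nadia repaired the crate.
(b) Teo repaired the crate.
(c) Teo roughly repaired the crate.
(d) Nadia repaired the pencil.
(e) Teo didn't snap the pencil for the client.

(a) Entailed — dropping 'roughly' leaves a sub-description the original still satisfies.
(b) Not entailed — the passage has Nadia repairing the crate, not Teo.
(c) Not entailed — the passage has Nadia repairing the crate, not Teo.
(d) Not entailed — Nadia repaired the crate, not the pencil; the pencil belongs to the snapping event.
(e) Entailed — under negation, adding a further restriction is entailed: if no such snapping event occurred, none occurred for the client either.

(a), (e)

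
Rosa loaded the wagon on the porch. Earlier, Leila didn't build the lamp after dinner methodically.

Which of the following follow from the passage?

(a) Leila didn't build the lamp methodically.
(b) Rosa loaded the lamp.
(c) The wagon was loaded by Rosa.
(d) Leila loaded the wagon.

(c)

(a) Not entailed — dropping 'after dinner' under negation is not valid — the original leaves open that Leila built the lamp some other way.
(b) Not entailed — Rosa loaded the wagon, not the lamp; the lamp belongs to the building event.
(c) Entailed — dropping 'on the porch' leaves a sub-description the original still satisfies.
(d) Not entailed — the passage has Rosa loading the wagon, not Leila.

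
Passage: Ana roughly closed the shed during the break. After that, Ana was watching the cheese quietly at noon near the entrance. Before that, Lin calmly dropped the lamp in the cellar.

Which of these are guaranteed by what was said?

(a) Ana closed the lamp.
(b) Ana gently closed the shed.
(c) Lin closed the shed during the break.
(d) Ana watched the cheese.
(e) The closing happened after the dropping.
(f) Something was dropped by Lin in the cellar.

(d), (f)

(a) Not entailed — Ana closed the shed, not the lamp; the lamp belongs to the dropping event.
(b) Not entailed — 'gently' adds a manner not in (and inconsistent with) the original.
(c) Not entailed — the passage has Ana closing the shed, not Lin.
(d) Entailed — 'watch' is an activity; 'was watching' entails that some watching happened, so 'watched' holds.
(e) Not entailed — the narrative doesn't order the dropping relative to the closing.
(f) Entailed — dropping 'calmly' and generalizing the patient leaves a sub-description the original still satisfies.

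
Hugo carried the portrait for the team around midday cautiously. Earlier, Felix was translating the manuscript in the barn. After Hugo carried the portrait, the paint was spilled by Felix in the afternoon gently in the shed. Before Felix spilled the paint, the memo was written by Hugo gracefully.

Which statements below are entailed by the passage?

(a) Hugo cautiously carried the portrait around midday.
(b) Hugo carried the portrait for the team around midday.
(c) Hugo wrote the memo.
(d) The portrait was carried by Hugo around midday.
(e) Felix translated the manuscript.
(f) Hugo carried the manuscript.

(a), (b), (c), (d)

(a) Entailed — the original entails any weakening of itself; this just drops 'for the team'.
(b) Entailed — this follows by dropping conjuncts from the carrying event's description.
(c) Entailed — dropping 'gracefully' leaves a sub-description the original still satisfies.
(d) Entailed — the original entails any weakening of itself; this just drops 'cautiously', 'for the team'.
(e) Not entailed — 'was translating' is progressive on an accomplishment; it does not entail the completed 'translated'.
(f) Not entailed — Hugo carried the portrait, not the manuscript; the manuscript belongs to the translating event.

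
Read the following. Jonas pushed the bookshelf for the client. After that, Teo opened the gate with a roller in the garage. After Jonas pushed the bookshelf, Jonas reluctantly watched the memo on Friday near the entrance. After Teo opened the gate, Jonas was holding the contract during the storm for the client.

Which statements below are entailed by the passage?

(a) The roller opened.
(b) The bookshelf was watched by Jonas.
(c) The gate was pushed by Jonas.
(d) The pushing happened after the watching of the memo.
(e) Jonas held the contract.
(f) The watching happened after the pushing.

(e), (f)

(a) Not entailed — the gate is what opened, not the roller.
(b) Not entailed — Jonas watched the memo, not the bookshelf; the bookshelf belongs to the pushing event.
(c) Not entailed — Jonas pushed the bookshelf, not the gate; the gate belongs to the opening event.
(d) Not entailed — the narrative places the pushing before the watching, not after.
(e) Entailed — 'hold' is an activity; 'was holding' entails that some holding happened, so 'held' holds.
(f) Entailed — the narrative places the pushing before the watching.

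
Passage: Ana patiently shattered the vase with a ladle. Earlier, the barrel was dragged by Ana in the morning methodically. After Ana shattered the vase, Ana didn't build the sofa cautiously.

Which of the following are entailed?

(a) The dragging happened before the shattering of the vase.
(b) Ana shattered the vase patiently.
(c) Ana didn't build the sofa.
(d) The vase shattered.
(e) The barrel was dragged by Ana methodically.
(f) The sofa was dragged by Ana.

(a) Entailed — the narrative places the dragging before the shattering.
(b) Entailed — every conjunct here is already in the original shattering event.
(c) Not entailed — dropping 'cautiously' under negation is not valid — the original leaves open that Ana built the sofa some other way.
(d) Entailed — 'Ana shattered the vase' is causative; it entails the inchoative 'the vase shattered'.
(e) Entailed — dropping 'in the morning' leaves a sub-description the original still satisfies.
(f) Not entailed — Ana dragged the barrel, not the sofa; the sofa belongs to the building event.

(a), (b), (d), (e)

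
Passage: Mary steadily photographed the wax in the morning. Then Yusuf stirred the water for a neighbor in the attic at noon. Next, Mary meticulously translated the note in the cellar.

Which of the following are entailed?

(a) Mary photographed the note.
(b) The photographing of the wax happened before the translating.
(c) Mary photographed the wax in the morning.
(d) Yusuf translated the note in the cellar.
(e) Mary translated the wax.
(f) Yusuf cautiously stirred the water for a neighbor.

(a) Not entailed — Mary photographed the wax, not the note; the note belongs to the translating event.
(b) Entailed — the narrative places the photographing before the translating.
(c) Entailed — the original entails any weakening of itself; this just drops 'steadily'.
(d) Not entailed — the passage has Mary translating the note, not Yusuf.
(e) Not entailed — Mary translated the note, not the wax; the wax belongs to the photographing event.
(f) Not entailed — 'cautiously' adds information not in the original event.

(b), (c)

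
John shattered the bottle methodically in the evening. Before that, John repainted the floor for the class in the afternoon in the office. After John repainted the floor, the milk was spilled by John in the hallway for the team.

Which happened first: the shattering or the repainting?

The connectives place the repainting before the shattering.

the repainting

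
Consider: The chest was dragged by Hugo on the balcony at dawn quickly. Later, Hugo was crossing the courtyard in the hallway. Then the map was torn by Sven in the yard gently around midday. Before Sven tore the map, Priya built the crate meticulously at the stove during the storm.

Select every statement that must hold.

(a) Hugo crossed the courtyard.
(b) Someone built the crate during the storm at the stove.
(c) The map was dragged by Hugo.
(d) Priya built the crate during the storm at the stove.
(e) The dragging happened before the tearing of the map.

(b), (d), (e)

(a) Not entailed — 'was crossing' is progressive on an accomplishment; it does not entail the completed 'crossed'.
(b) Entailed — every conjunct here is already in the original building event.
(c) Not entailed — Hugo dragged the chest, not the map; the map belongs to the tearing event.
(d) Entailed — the original entails any weakening of itself; this just drops 'meticulously'.
(e) Entailed — the narrative places the dragging before the tearing.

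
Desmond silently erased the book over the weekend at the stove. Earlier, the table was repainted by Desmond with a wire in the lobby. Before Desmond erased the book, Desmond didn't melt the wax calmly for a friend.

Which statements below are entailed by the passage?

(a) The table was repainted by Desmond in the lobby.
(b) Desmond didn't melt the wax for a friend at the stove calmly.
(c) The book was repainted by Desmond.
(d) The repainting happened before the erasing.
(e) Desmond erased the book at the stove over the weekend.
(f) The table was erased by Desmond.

(a) Entailed — the original entails any weakening of itself; this just drops 'with a wire'.
(b) Entailed — under negation, adding a further restriction is entailed: if no such melting event occurred, none occurred at the stove either.
(c) Not entailed — Desmond repainted the table, not the book; the book belongs to the erasing event.
(d) Entailed — the narrative places the repainting before the erasing.
(e) Entailed — dropping 'silently' leaves a sub-description the original still satisfies.
(f) Not entailed — Desmond erased the book, not the table; the table belongs to the repainting event.

(a), (b), (d), (e)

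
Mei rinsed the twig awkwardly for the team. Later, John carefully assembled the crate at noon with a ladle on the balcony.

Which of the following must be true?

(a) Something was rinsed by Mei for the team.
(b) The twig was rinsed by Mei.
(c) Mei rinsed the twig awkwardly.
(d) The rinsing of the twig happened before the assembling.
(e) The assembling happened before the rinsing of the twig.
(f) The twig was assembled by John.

(a), (b), (c), (d)

(a) Entailed — every conjunct here is already in the original rinsing event.
(b) Entailed — the original entails any weakening of itself; this just drops 'for the team', 'awkwardly'.
(c) Entailed — this follows by dropping conjuncts from the rinsing event's description.
(d) Entailed — the narrative places the rinsing before the assembling.
(e) Not entailed — the narrative places the rinsing before the assembling, not after.
(f) Not entailed — John assembled the crate, not the twig; the twig belongs to the rinsing event.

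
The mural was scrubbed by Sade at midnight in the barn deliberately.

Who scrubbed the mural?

Sade

'Sade' marks the agent of the scrubbing event.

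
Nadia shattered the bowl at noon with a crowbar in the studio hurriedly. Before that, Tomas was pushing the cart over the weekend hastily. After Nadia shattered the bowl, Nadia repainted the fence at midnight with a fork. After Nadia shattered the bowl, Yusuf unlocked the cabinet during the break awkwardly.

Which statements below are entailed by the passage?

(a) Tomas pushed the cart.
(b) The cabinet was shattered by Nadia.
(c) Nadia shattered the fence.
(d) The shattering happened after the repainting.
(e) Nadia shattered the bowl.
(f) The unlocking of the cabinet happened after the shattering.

(a), (e), (f)

(a) Entailed — 'push' is an activity; 'was pushing' entails that some pushing happened, so 'pushed' holds.
(b) Not entailed — Nadia shattered the bowl, not the cabinet; the cabinet belongs to the unlocking event.
(c) Not entailed — Nadia shattered the bowl, not the fence; the fence belongs to the repainting event.
(d) Not entailed — the narrative places the shattering before the repainting, not after.
(e) Entailed — this follows by dropping conjuncts from the shattering event's description.
(f) Entailed — the narrative places the shattering before the unlocking.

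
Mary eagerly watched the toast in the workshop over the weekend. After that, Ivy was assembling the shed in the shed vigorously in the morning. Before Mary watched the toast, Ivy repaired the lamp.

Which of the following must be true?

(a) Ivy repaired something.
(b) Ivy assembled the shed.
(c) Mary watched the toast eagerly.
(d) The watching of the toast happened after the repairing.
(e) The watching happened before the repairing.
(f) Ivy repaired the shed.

(a) Entailed — generalizing the patient leaves a sub-description the original still satisfies.
(b) Not entailed — 'was assembling' is progressive on an accomplishment; it does not entail the completed 'assembled'.
(c) Entailed — every conjunct here is already in the original watching event.
(d) Entailed — the narrative places the repairing before the watching.
(e) Not entailed — the narrative places the repairing before the watching, not after.
(f) Not entailed — Ivy repaired the lamp, not the shed; the shed belongs to the assembling event.

(a), (c), (d)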